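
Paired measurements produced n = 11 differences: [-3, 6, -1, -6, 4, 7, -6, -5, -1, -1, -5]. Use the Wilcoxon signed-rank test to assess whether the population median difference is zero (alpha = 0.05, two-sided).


Step 1: Drop any zero differences (none here) and take |d_i|.
|d| = [3, 6, 1, 6, 4, 7, 6, 5, 1, 1, 5]
Step 2: Midrank |d_i| (ties get averaged ranks).
ranks: |3|->4, |6|->9, |1|->2, |6|->9, |4|->5, |7|->11, |6|->9, |5|->6.5, |1|->2, |1|->2, |5|->6.5
Step 3: Attach original signs; sum ranks with positive sign and with negative sign.
W+ = 9 + 5 + 11 = 25
W- = 4 + 2 + 9 + 9 + 6.5 + 2 + 2 + 6.5 = 41
(Check: W+ + W- = 66 should equal n(n+1)/2 = 66.)
Step 4: Test statistic W = min(W+, W-) = 25.
Step 5: Ties in |d|, so use the tie-corrected normal approximation.
        E[W] = n(n+1)/4 = 11*12/4 = 33.
        Tie groups: |d|=1 (t=3), |d|=5 (t=2), |d|=6 (t=3); sum(t^3 - t) = 54.
        Var[W] = n(n+1)(2n+1)/24 - sum(t^3-t)/48 = 3036/24 - 54/48 = 125.375.
        z = (W - E[W]) / sqrt(Var[W]) = (25 - 33) / 11.1971 = -0.7145.
        Two-sided p = 2*Phi(z) = 0.474936.
Step 6: alpha = 0.05. fail to reject H0.

W+ = 25, W- = 41, W = min = 25, p = 0.474936, fail to reject H0.


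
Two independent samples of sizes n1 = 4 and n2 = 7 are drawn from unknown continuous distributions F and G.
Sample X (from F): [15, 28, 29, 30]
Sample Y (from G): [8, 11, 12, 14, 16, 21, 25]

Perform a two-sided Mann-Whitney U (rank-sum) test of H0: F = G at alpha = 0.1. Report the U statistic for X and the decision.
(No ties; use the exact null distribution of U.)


Step 1: Combine and sort all 11 observations; assign midranks.
sorted (value, group): (8,Y), (11,Y), (12,Y), (14,Y), (15,X), (16,Y), (21,Y), (25,Y), (28,X), (29,X), (30,X)
ranks: 8->1, 11->2, 12->3, 14->4, 15->5, 16->6, 21->7, 25->8, 28->9, 29->10, 30->11
Step 2: Rank sum for X: R1 = 5 + 9 + 10 + 11 = 35.
Step 3: U_X = R1 - n1(n1+1)/2 = 35 - 4*5/2 = 35 - 10 = 25.
       U_Y = n1*n2 - U_X = 28 - 25 = 3.
Step 4: No ties, so the exact null distribution of U (based on enumerating the C(11,4) = 330 equally likely rank assignments) gives the two-sided p-value.
Step 5: p-value = 0.042424; compare to alpha = 0.1. reject H0.

U_X = 25, p = 0.042424, reject H0 at alpha = 0.1.


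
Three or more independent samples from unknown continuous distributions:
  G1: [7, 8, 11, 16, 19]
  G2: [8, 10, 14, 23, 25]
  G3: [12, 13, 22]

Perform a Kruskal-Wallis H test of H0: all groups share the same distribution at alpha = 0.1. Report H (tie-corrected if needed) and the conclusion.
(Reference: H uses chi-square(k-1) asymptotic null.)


Step 1: Combine all N = 13 observations and assign midranks.
sorted (value, group, rank): (7,G1,1), (8,G1,2.5), (8,G2,2.5), (10,G2,4), (11,G1,5), (12,G3,6), (13,G3,7), (14,G2,8), (16,G1,9), (19,G1,10), (22,G3,11), (23,G2,12), (25,G2,13)
Step 2: Sum ranks within each group.
R_1 = 27.5 (n_1 = 5)
R_2 = 39.5 (n_2 = 5)
R_3 = 24 (n_3 = 3)
Step 3: H = 12/(N(N+1)) * sum(R_i^2/n_i) - 3(N+1)
     = 12/(13*14) * (27.5^2/5 + 39.5^2/5 + 24^2/3) - 3*14
     = 0.065934 * 655.3 - 42
     = 1.206593.
Step 4: Ties present; correction factor C = 1 - 6/(13^3 - 13) = 0.997253. Corrected H = 1.206593 / 0.997253 = 1.209917.
Step 5: Under H0, H ~ chi^2(2); p-value = 0.546097.
Step 6: alpha = 0.1. fail to reject H0.

H = 1.2099, df = 2, p = 0.546097, fail to reject H0.


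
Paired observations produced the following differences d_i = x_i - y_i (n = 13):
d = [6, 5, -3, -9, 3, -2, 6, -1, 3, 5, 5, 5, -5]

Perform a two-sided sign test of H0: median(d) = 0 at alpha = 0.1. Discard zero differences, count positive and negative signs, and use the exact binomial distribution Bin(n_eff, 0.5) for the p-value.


Step 1: Discard zero differences. Original n = 13; n_eff = number of nonzero differences = 13.
Nonzero differences (with sign): +6, +5, -3, -9, +3, -2, +6, -1, +3, +5, +5, +5, -5
Step 2: Count signs: positive = 8, negative = 5.
Step 3: Under H0: P(positive) = 0.5, so the number of positives S ~ Bin(13, 0.5).
Step 4: Two-sided exact p-value = sum of Bin(13,0.5) probabilities at or below the observed probability = 0.581055.
Step 5: alpha = 0.1. fail to reject H0.

n_eff = 13, pos = 8, neg = 5, p = 0.581055, fail to reject H0.


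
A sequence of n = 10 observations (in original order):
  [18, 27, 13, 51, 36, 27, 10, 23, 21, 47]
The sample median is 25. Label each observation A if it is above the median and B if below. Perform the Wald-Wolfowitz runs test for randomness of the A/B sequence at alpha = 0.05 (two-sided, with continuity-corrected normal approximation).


Step 1: Compute median = 25; label A = above, B = below.
Labels in order: BABAAABBBA  (n_A = 5, n_B = 5)
Step 2: Count runs R = 6.
Step 3: Under H0 (random ordering), E[R] = 2*n_A*n_B/(n_A+n_B) + 1 = 2*5*5/10 + 1 = 6.0000.
        Var[R] = 2*n_A*n_B*(2*n_A*n_B - n_A - n_B) / ((n_A+n_B)^2 * (n_A+n_B-1)) = 2000/900 = 2.2222.
        SD[R] = 1.4907.
Step 4: R = E[R], so z = 0 with no continuity correction.
Step 5: Two-sided p-value via normal approximation = 2*(1 - Phi(|z|)) = 1.000000.
Step 6: alpha = 0.05. fail to reject H0.

R = 6, z = 0.0000, p = 1.000000, fail to reject H0.


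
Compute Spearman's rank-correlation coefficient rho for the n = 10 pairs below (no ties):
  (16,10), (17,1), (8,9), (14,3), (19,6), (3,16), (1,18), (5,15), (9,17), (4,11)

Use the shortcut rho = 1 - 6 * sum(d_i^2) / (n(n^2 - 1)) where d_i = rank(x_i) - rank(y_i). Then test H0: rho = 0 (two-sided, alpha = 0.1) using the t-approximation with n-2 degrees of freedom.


Step 1: Rank x and y separately (midranks; no ties here).
rank(x): 16->8, 17->9, 8->5, 14->7, 19->10, 3->2, 1->1, 5->4, 9->6, 4->3
rank(y): 10->5, 1->1, 9->4, 3->2, 6->3, 16->8, 18->10, 15->7, 17->9, 11->6
Step 2: d_i = R_x(i) - R_y(i); compute d_i^2.
  (8-5)^2=9, (9-1)^2=64, (5-4)^2=1, (7-2)^2=25, (10-3)^2=49, (2-8)^2=36, (1-10)^2=81, (4-7)^2=9, (6-9)^2=9, (3-6)^2=9
sum(d^2) = 292.
Step 3: rho = 1 - 6*292 / (10*(10^2 - 1)) = 1 - 1752/990 = -0.769697.
Step 4: Under H0, t = rho * sqrt((n-2)/(1-rho^2)) = -3.4101 ~ t(8).
Step 5: Two-sided p-value from the t-distribution with 8 df = 0.009222.
Step 6: alpha = 0.1. reject H0.

rho = -0.7697, p = 0.009222, reject H0 at alpha = 0.1.


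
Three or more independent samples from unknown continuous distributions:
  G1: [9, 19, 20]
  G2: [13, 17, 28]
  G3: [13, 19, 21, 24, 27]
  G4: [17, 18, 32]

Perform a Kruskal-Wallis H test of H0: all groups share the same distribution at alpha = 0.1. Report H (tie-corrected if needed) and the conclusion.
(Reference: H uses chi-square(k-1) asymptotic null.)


Step 1: Combine all N = 14 observations and assign midranks.
sorted (value, group, rank): (9,G1,1), (13,G2,2.5), (13,G3,2.5), (17,G2,4.5), (17,G4,4.5), (18,G4,6), (19,G1,7.5), (19,G3,7.5), (20,G1,9), (21,G3,10), (24,G3,11), (27,G3,12), (28,G2,13), (32,G4,14)
Step 2: Sum ranks within each group.
R_1 = 17.5 (n_1 = 3)
R_2 = 20 (n_2 = 3)
R_3 = 43 (n_3 = 5)
R_4 = 24.5 (n_4 = 3)
Step 3: H = 12/(N(N+1)) * sum(R_i^2/n_i) - 3(N+1)
     = 12/(14*15) * (17.5^2/3 + 20^2/3 + 43^2/5 + 24.5^2/3) - 3*15
     = 0.057143 * 805.3 - 45
     = 1.017143.
Step 4: Ties present; correction factor C = 1 - 18/(14^3 - 14) = 0.993407. Corrected H = 1.017143 / 0.993407 = 1.023894.
Step 5: Under H0, H ~ chi^2(3); p-value = 0.795471.
Step 6: alpha = 0.1. fail to reject H0.

H = 1.0239, df = 3, p = 0.795471, fail to reject H0.


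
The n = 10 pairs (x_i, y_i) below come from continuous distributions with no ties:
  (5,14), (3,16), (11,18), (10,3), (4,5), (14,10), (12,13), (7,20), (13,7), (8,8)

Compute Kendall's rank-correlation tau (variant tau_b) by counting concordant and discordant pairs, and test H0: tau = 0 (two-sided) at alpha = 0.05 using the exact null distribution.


Step 1: Enumerate the 45 unordered pairs (i,j) with i<j and classify each by sign(x_j-x_i) * sign(y_j-y_i).
  (1,2):dx=-2,dy=+2->D; (1,3):dx=+6,dy=+4->C; (1,4):dx=+5,dy=-11->D; (1,5):dx=-1,dy=-9->C
  (1,6):dx=+9,dy=-4->D; (1,7):dx=+7,dy=-1->D; (1,8):dx=+2,dy=+6->C; (1,9):dx=+8,dy=-7->D
  (1,10):dx=+3,dy=-6->D; (2,3):dx=+8,dy=+2->C; (2,4):dx=+7,dy=-13->D; (2,5):dx=+1,dy=-11->D
  (2,6):dx=+11,dy=-6->D; (2,7):dx=+9,dy=-3->D; (2,8):dx=+4,dy=+4->C; (2,9):dx=+10,dy=-9->D
  (2,10):dx=+5,dy=-8->D; (3,4):dx=-1,dy=-15->C; (3,5):dx=-7,dy=-13->C; (3,6):dx=+3,dy=-8->D
  (3,7):dx=+1,dy=-5->D; (3,8):dx=-4,dy=+2->D; (3,9):dx=+2,dy=-11->D; (3,10):dx=-3,dy=-10->C
  (4,5):dx=-6,dy=+2->D; (4,6):dx=+4,dy=+7->C; (4,7):dx=+2,dy=+10->C; (4,8):dx=-3,dy=+17->D
  (4,9):dx=+3,dy=+4->C; (4,10):dx=-2,dy=+5->D; (5,6):dx=+10,dy=+5->C; (5,7):dx=+8,dy=+8->C
  (5,8):dx=+3,dy=+15->C; (5,9):dx=+9,dy=+2->C; (5,10):dx=+4,dy=+3->C; (6,7):dx=-2,dy=+3->D
  (6,8):dx=-7,dy=+10->D; (6,9):dx=-1,dy=-3->C; (6,10):dx=-6,dy=-2->C; (7,8):dx=-5,dy=+7->D
  (7,9):dx=+1,dy=-6->D; (7,10):dx=-4,dy=-5->C; (8,9):dx=+6,dy=-13->D; (8,10):dx=+1,dy=-12->D
  (9,10):dx=-5,dy=+1->D
Step 2: C = 19, D = 26, total pairs = 45.
Step 3: tau = (C - D)/(n(n-1)/2) = (19 - 26)/45 = -0.155556.
Step 4: Exact two-sided p-value (enumerate n! = 3628800 permutations of y under H0): p = 0.600654.
Step 5: alpha = 0.05. fail to reject H0.

tau_b = -0.1556 (C=19, D=26), p = 0.600654, fail to reject H0.


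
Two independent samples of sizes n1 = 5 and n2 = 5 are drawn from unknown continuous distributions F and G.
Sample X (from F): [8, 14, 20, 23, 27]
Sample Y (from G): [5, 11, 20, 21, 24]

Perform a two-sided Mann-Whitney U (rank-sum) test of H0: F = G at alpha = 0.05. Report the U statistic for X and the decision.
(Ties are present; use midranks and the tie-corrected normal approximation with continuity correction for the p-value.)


Step 1: Combine and sort all 10 observations; assign midranks.
sorted (value, group): (5,Y), (8,X), (11,Y), (14,X), (20,X), (20,Y), (21,Y), (23,X), (24,Y), (27,X)
ranks: 5->1, 8->2, 11->3, 14->4, 20->5.5, 20->5.5, 21->7, 23->8, 24->9, 27->10
Step 2: Rank sum for X: R1 = 2 + 4 + 5.5 + 8 + 10 = 29.5.
Step 3: U_X = R1 - n1(n1+1)/2 = 29.5 - 5*6/2 = 29.5 - 15 = 14.5.
       U_Y = n1*n2 - U_X = 25 - 14.5 = 10.5.
Step 4: Ties are present, so use the tie-corrected normal approximation (with continuity correction) for the p-value.
Step 5: p-value = 0.753298; compare to alpha = 0.05. fail to reject H0.

U_X = 14.5, p = 0.753298, fail to reject H0 at alpha = 0.05.


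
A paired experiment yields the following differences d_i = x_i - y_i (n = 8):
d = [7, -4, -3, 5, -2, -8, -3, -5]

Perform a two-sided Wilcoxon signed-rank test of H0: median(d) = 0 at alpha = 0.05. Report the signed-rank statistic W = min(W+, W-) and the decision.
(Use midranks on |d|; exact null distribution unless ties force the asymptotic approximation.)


Step 1: Drop any zero differences (none here) and take |d_i|.
|d| = [7, 4, 3, 5, 2, 8, 3, 5]
Step 2: Midrank |d_i| (ties get averaged ranks).
ranks: |7|->7, |4|->4, |3|->2.5, |5|->5.5, |2|->1, |8|->8, |3|->2.5, |5|->5.5
Step 3: Attach original signs; sum ranks with positive sign and with negative sign.
W+ = 7 + 5.5 = 12.5
W- = 4 + 2.5 + 1 + 8 + 2.5 + 5.5 = 23.5
(Check: W+ + W- = 36 should equal n(n+1)/2 = 36.)
Step 4: Test statistic W = min(W+, W-) = 12.5.
Step 5: Ties in |d|, so use the tie-corrected normal approximation.
        E[W] = n(n+1)/4 = 8*9/4 = 18.
        Tie groups: |d|=3 (t=2), |d|=5 (t=2); sum(t^3 - t) = 12.
        Var[W] = n(n+1)(2n+1)/24 - sum(t^3-t)/48 = 1224/24 - 12/48 = 50.75.
        z = (W - E[W]) / sqrt(Var[W]) = (12.5 - 18) / 7.1239 = -0.7720.
        Two-sided p = 2*Phi(z) = 0.440086.
Step 6: alpha = 0.05. fail to reject H0.

W+ = 12.5, W- = 23.5, W = min = 12.5, p = 0.440086, fail to reject H0.


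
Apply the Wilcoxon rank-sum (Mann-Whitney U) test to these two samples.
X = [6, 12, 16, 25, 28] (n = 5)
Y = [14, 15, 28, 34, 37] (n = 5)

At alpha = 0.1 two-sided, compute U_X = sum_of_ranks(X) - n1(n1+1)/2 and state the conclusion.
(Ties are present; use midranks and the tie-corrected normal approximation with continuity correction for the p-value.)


Step 1: Combine and sort all 10 observations; assign midranks.
sorted (value, group): (6,X), (12,X), (14,Y), (15,Y), (16,X), (25,X), (28,X), (28,Y), (34,Y), (37,Y)
ranks: 6->1, 12->2, 14->3, 15->4, 16->5, 25->6, 28->7.5, 28->7.5, 34->9, 37->10
Step 2: Rank sum for X: R1 = 1 + 2 + 5 + 6 + 7.5 = 21.5.
Step 3: U_X = R1 - n1(n1+1)/2 = 21.5 - 5*6/2 = 21.5 - 15 = 6.5.
       U_Y = n1*n2 - U_X = 25 - 6.5 = 18.5.
Step 4: Ties are present, so use the tie-corrected normal approximation (with continuity correction) for the p-value.
Step 5: p-value = 0.249153; compare to alpha = 0.1. fail to reject H0.

U_X = 6.5, p = 0.249153, fail to reject H0 at alpha = 0.1.


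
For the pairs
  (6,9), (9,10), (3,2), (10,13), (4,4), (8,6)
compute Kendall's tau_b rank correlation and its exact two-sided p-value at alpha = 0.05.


Step 1: Enumerate the 15 unordered pairs (i,j) with i<j and classify each by sign(x_j-x_i) * sign(y_j-y_i).
  (1,2):dx=+3,dy=+1->C; (1,3):dx=-3,dy=-7->C; (1,4):dx=+4,dy=+4->C; (1,5):dx=-2,dy=-5->C
  (1,6):dx=+2,dy=-3->D; (2,3):dx=-6,dy=-8->C; (2,4):dx=+1,dy=+3->C; (2,5):dx=-5,dy=-6->C
  (2,6):dx=-1,dy=-4->C; (3,4):dx=+7,dy=+11->C; (3,5):dx=+1,dy=+2->C; (3,6):dx=+5,dy=+4->C
  (4,5):dx=-6,dy=-9->C; (4,6):dx=-2,dy=-7->C; (5,6):dx=+4,dy=+2->C
Step 2: C = 14, D = 1, total pairs = 15.
Step 3: tau = (C - D)/(n(n-1)/2) = (14 - 1)/15 = 0.866667.
Step 4: Exact two-sided p-value (enumerate n! = 720 permutations of y under H0): p = 0.016667.
Step 5: alpha = 0.05. reject H0.

tau_b = 0.8667 (C=14, D=1), p = 0.016667, reject H0.


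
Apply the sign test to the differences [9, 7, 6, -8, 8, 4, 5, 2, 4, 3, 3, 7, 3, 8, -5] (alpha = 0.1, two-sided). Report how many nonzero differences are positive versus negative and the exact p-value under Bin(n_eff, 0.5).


Step 1: Discard zero differences. Original n = 15; n_eff = number of nonzero differences = 15.
Nonzero differences (with sign): +9, +7, +6, -8, +8, +4, +5, +2, +4, +3, +3, +7, +3, +8, -5
Step 2: Count signs: positive = 13, negative = 2.
Step 3: Under H0: P(positive) = 0.5, so the number of positives S ~ Bin(15, 0.5).
Step 4: Two-sided exact p-value = sum of Bin(15,0.5) probabilities at or below the observed probability = 0.007385.
Step 5: alpha = 0.1. reject H0.

n_eff = 15, pos = 13, neg = 2, p = 0.007385, reject H0.


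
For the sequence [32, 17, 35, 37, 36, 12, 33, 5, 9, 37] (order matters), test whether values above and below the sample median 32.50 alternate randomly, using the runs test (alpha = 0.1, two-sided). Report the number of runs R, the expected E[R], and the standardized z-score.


Step 1: Compute median = 32.50; label A = above, B = below.
Labels in order: BBAAABABBA  (n_A = 5, n_B = 5)
Step 2: Count runs R = 6.
Step 3: Under H0 (random ordering), E[R] = 2*n_A*n_B/(n_A+n_B) + 1 = 2*5*5/10 + 1 = 6.0000.
        Var[R] = 2*n_A*n_B*(2*n_A*n_B - n_A - n_B) / ((n_A+n_B)^2 * (n_A+n_B-1)) = 2000/900 = 2.2222.
        SD[R] = 1.4907.
Step 4: R = E[R], so z = 0 with no continuity correction.
Step 5: Two-sided p-value via normal approximation = 2*(1 - Phi(|z|)) = 1.000000.
Step 6: alpha = 0.1. fail to reject H0.

R = 6, z = 0.0000, p = 1.000000, fail to reject H0.


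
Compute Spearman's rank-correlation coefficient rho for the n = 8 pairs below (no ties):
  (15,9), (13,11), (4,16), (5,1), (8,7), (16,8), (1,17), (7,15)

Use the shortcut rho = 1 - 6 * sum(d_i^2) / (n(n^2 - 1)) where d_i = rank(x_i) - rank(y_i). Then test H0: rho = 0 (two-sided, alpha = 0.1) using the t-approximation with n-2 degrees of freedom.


Step 1: Rank x and y separately (midranks; no ties here).
rank(x): 15->7, 13->6, 4->2, 5->3, 8->5, 16->8, 1->1, 7->4
rank(y): 9->4, 11->5, 16->7, 1->1, 7->2, 8->3, 17->8, 15->6
Step 2: d_i = R_x(i) - R_y(i); compute d_i^2.
  (7-4)^2=9, (6-5)^2=1, (2-7)^2=25, (3-1)^2=4, (5-2)^2=9, (8-3)^2=25, (1-8)^2=49, (4-6)^2=4
sum(d^2) = 126.
Step 3: rho = 1 - 6*126 / (8*(8^2 - 1)) = 1 - 756/504 = -0.500000.
Step 4: Under H0, t = rho * sqrt((n-2)/(1-rho^2)) = -1.4142 ~ t(6).
Step 5: Two-sided p-value from the t-distribution with 6 df = 0.207031.
Step 6: alpha = 0.1. fail to reject H0.

rho = -0.5000, p = 0.207031, fail to reject H0 at alpha = 0.1.


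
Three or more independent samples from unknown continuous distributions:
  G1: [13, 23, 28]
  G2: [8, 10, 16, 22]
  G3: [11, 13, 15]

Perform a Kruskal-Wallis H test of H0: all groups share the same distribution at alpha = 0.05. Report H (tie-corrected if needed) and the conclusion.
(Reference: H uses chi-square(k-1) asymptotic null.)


Step 1: Combine all N = 10 observations and assign midranks.
sorted (value, group, rank): (8,G2,1), (10,G2,2), (11,G3,3), (13,G1,4.5), (13,G3,4.5), (15,G3,6), (16,G2,7), (22,G2,8), (23,G1,9), (28,G1,10)
Step 2: Sum ranks within each group.
R_1 = 23.5 (n_1 = 3)
R_2 = 18 (n_2 = 4)
R_3 = 13.5 (n_3 = 3)
Step 3: H = 12/(N(N+1)) * sum(R_i^2/n_i) - 3(N+1)
     = 12/(10*11) * (23.5^2/3 + 18^2/4 + 13.5^2/3) - 3*11
     = 0.109091 * 325.833 - 33
     = 2.545455.
Step 4: Ties present; correction factor C = 1 - 6/(10^3 - 10) = 0.993939. Corrected H = 2.545455 / 0.993939 = 2.560976.
Step 5: Under H0, H ~ chi^2(2); p-value = 0.277902.
Step 6: alpha = 0.05. fail to reject H0.

H = 2.5610, df = 2, p = 0.277902, fail to reject H0.


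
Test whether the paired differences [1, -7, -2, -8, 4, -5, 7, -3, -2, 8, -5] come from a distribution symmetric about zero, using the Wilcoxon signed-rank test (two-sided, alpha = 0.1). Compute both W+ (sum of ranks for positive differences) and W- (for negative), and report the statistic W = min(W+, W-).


Step 1: Drop any zero differences (none here) and take |d_i|.
|d| = [1, 7, 2, 8, 4, 5, 7, 3, 2, 8, 5]
Step 2: Midrank |d_i| (ties get averaged ranks).
ranks: |1|->1, |7|->8.5, |2|->2.5, |8|->10.5, |4|->5, |5|->6.5, |7|->8.5, |3|->4, |2|->2.5, |8|->10.5, |5|->6.5
Step 3: Attach original signs; sum ranks with positive sign and with negative sign.
W+ = 1 + 5 + 8.5 + 10.5 = 25
W- = 8.5 + 2.5 + 10.5 + 6.5 + 4 + 2.5 + 6.5 = 41
(Check: W+ + W- = 66 should equal n(n+1)/2 = 66.)
Step 4: Test statistic W = min(W+, W-) = 25.
Step 5: Ties in |d|, so use the tie-corrected normal approximation.
        E[W] = n(n+1)/4 = 11*12/4 = 33.
        Tie groups: |d|=2 (t=2), |d|=5 (t=2), |d|=7 (t=2), |d|=8 (t=2); sum(t^3 - t) = 24.
        Var[W] = n(n+1)(2n+1)/24 - sum(t^3-t)/48 = 3036/24 - 24/48 = 126.
        z = (W - E[W]) / sqrt(Var[W]) = (25 - 33) / 11.2250 = -0.7127.
        Two-sided p = 2*Phi(z) = 0.476033.
Step 6: alpha = 0.1. fail to reject H0.

W+ = 25, W- = 41, W = min = 25, p = 0.476033, fail to reject H0.


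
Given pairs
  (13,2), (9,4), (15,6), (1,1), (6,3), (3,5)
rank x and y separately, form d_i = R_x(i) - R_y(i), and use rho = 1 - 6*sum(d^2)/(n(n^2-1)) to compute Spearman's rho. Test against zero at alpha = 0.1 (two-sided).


Step 1: Rank x and y separately (midranks; no ties here).
rank(x): 13->5, 9->4, 15->6, 1->1, 6->3, 3->2
rank(y): 2->2, 4->4, 6->6, 1->1, 3->3, 5->5
Step 2: d_i = R_x(i) - R_y(i); compute d_i^2.
  (5-2)^2=9, (4-4)^2=0, (6-6)^2=0, (1-1)^2=0, (3-3)^2=0, (2-5)^2=9
sum(d^2) = 18.
Step 3: rho = 1 - 6*18 / (6*(6^2 - 1)) = 1 - 108/210 = 0.485714.
Step 4: Under H0, t = rho * sqrt((n-2)/(1-rho^2)) = 1.1113 ~ t(4).
Step 5: Two-sided p-value from the t-distribution with 4 df = 0.328723.
Step 6: alpha = 0.1. fail to reject H0.

rho = 0.4857, p = 0.328723, fail to reject H0 at alpha = 0.1.


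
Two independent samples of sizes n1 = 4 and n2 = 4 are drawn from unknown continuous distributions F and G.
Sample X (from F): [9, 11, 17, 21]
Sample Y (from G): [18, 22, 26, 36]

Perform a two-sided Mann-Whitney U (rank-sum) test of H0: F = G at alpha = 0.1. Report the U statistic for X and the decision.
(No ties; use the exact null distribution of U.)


Step 1: Combine and sort all 8 observations; assign midranks.
sorted (value, group): (9,X), (11,X), (17,X), (18,Y), (21,X), (22,Y), (26,Y), (36,Y)
ranks: 9->1, 11->2, 17->3, 18->4, 21->5, 22->6, 26->7, 36->8
Step 2: Rank sum for X: R1 = 1 + 2 + 3 + 5 = 11.
Step 3: U_X = R1 - n1(n1+1)/2 = 11 - 4*5/2 = 11 - 10 = 1.
       U_Y = n1*n2 - U_X = 16 - 1 = 15.
Step 4: No ties, so the exact null distribution of U (based on enumerating the C(8,4) = 70 equally likely rank assignments) gives the two-sided p-value.
Step 5: p-value = 0.057143; compare to alpha = 0.1. reject H0.

U_X = 1, p = 0.057143, reject H0 at alpha = 0.1.


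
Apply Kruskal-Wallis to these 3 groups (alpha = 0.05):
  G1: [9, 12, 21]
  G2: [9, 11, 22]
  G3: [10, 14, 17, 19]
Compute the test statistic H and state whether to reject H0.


Step 1: Combine all N = 10 observations and assign midranks.
sorted (value, group, rank): (9,G1,1.5), (9,G2,1.5), (10,G3,3), (11,G2,4), (12,G1,5), (14,G3,6), (17,G3,7), (19,G3,8), (21,G1,9), (22,G2,10)
Step 2: Sum ranks within each group.
R_1 = 15.5 (n_1 = 3)
R_2 = 15.5 (n_2 = 3)
R_3 = 24 (n_3 = 4)
Step 3: H = 12/(N(N+1)) * sum(R_i^2/n_i) - 3(N+1)
     = 12/(10*11) * (15.5^2/3 + 15.5^2/3 + 24^2/4) - 3*11
     = 0.109091 * 304.167 - 33
     = 0.181818.
Step 4: Ties present; correction factor C = 1 - 6/(10^3 - 10) = 0.993939. Corrected H = 0.181818 / 0.993939 = 0.182927.
Step 5: Under H0, H ~ chi^2(2); p-value = 0.912595.
Step 6: alpha = 0.05. fail to reject H0.

H = 0.1829, df = 2, p = 0.912595, fail to reject H0.


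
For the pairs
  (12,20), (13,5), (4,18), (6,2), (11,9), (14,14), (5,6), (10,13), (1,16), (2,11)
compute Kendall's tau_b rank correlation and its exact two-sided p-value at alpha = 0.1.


Step 1: Enumerate the 45 unordered pairs (i,j) with i<j and classify each by sign(x_j-x_i) * sign(y_j-y_i).
  (1,2):dx=+1,dy=-15->D; (1,3):dx=-8,dy=-2->C; (1,4):dx=-6,dy=-18->C; (1,5):dx=-1,dy=-11->C
  (1,6):dx=+2,dy=-6->D; (1,7):dx=-7,dy=-14->C; (1,8):dx=-2,dy=-7->C; (1,9):dx=-11,dy=-4->C
  (1,10):dx=-10,dy=-9->C; (2,3):dx=-9,dy=+13->D; (2,4):dx=-7,dy=-3->C; (2,5):dx=-2,dy=+4->D
  (2,6):dx=+1,dy=+9->C; (2,7):dx=-8,dy=+1->D; (2,8):dx=-3,dy=+8->D; (2,9):dx=-12,dy=+11->D
  (2,10):dx=-11,dy=+6->D; (3,4):dx=+2,dy=-16->D; (3,5):dx=+7,dy=-9->D; (3,6):dx=+10,dy=-4->D
  (3,7):dx=+1,dy=-12->D; (3,8):dx=+6,dy=-5->D; (3,9):dx=-3,dy=-2->C; (3,10):dx=-2,dy=-7->C
  (4,5):dx=+5,dy=+7->C; (4,6):dx=+8,dy=+12->C; (4,7):dx=-1,dy=+4->D; (4,8):dx=+4,dy=+11->C
  (4,9):dx=-5,dy=+14->D; (4,10):dx=-4,dy=+9->D; (5,6):dx=+3,dy=+5->C; (5,7):dx=-6,dy=-3->C
  (5,8):dx=-1,dy=+4->D; (5,9):dx=-10,dy=+7->D; (5,10):dx=-9,dy=+2->D; (6,7):dx=-9,dy=-8->C
  (6,8):dx=-4,dy=-1->C; (6,9):dx=-13,dy=+2->D; (6,10):dx=-12,dy=-3->C; (7,8):dx=+5,dy=+7->C
  (7,9):dx=-4,dy=+10->D; (7,10):dx=-3,dy=+5->D; (8,9):dx=-9,dy=+3->D; (8,10):dx=-8,dy=-2->C
  (9,10):dx=+1,dy=-5->D
Step 2: C = 21, D = 24, total pairs = 45.
Step 3: tau = (C - D)/(n(n-1)/2) = (21 - 24)/45 = -0.066667.
Step 4: Exact two-sided p-value (enumerate n! = 3628800 permutations of y under H0): p = 0.861801.
Step 5: alpha = 0.1. fail to reject H0.

tau_b = -0.0667 (C=21, D=24), p = 0.861801, fail to reject H0.


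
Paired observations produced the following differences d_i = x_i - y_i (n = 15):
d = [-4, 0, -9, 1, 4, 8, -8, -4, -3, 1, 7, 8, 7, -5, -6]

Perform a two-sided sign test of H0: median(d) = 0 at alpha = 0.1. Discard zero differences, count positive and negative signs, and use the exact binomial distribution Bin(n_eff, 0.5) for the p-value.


Step 1: Discard zero differences. Original n = 15; n_eff = number of nonzero differences = 14.
Nonzero differences (with sign): -4, -9, +1, +4, +8, -8, -4, -3, +1, +7, +8, +7, -5, -6
Step 2: Count signs: positive = 7, negative = 7.
Step 3: Under H0: P(positive) = 0.5, so the number of positives S ~ Bin(14, 0.5).
Step 4: Two-sided exact p-value = sum of Bin(14,0.5) probabilities at or below the observed probability = 1.000000.
Step 5: alpha = 0.1. fail to reject H0.

n_eff = 14, pos = 7, neg = 7, p = 1.000000, fail to reject H0.


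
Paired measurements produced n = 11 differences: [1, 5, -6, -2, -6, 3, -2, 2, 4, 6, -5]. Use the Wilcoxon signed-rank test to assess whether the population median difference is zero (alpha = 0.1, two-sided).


Step 1: Drop any zero differences (none here) and take |d_i|.
|d| = [1, 5, 6, 2, 6, 3, 2, 2, 4, 6, 5]
Step 2: Midrank |d_i| (ties get averaged ranks).
ranks: |1|->1, |5|->7.5, |6|->10, |2|->3, |6|->10, |3|->5, |2|->3, |2|->3, |4|->6, |6|->10, |5|->7.5
Step 3: Attach original signs; sum ranks with positive sign and with negative sign.
W+ = 1 + 7.5 + 5 + 3 + 6 + 10 = 32.5
W- = 10 + 3 + 10 + 3 + 7.5 = 33.5
(Check: W+ + W- = 66 should equal n(n+1)/2 = 66.)
Step 4: Test statistic W = min(W+, W-) = 32.5.
Step 5: Ties in |d|, so use the tie-corrected normal approximation.
        E[W] = n(n+1)/4 = 11*12/4 = 33.
        Tie groups: |d|=2 (t=3), |d|=5 (t=2), |d|=6 (t=3); sum(t^3 - t) = 54.
        Var[W] = n(n+1)(2n+1)/24 - sum(t^3-t)/48 = 3036/24 - 54/48 = 125.375.
        z = (W - E[W]) / sqrt(Var[W]) = (32.5 - 33) / 11.1971 = -0.0447.
        Two-sided p = 2*Phi(z) = 0.964383.
Step 6: alpha = 0.1. fail to reject H0.

W+ = 32.5, W- = 33.5, W = min = 32.5, p = 0.964383, fail to reject H0.


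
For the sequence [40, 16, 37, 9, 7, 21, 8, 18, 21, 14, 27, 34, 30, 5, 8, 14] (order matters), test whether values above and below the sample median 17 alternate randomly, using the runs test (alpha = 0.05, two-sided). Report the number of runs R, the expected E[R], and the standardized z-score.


Step 1: Compute median = 17; label A = above, B = below.
Labels in order: ABABBABAABAAABBB  (n_A = 8, n_B = 8)
Step 2: Count runs R = 10.
Step 3: Under H0 (random ordering), E[R] = 2*n_A*n_B/(n_A+n_B) + 1 = 2*8*8/16 + 1 = 9.0000.
        Var[R] = 2*n_A*n_B*(2*n_A*n_B - n_A - n_B) / ((n_A+n_B)^2 * (n_A+n_B-1)) = 14336/3840 = 3.7333.
        SD[R] = 1.9322.
Step 4: Continuity-corrected z = (R - 0.5 - E[R]) / SD[R] = (10 - 0.5 - 9.0000) / 1.9322 = 0.2588.
Step 5: Two-sided p-value via normal approximation = 2*(1 - Phi(|z|)) = 0.795809.
Step 6: alpha = 0.05. fail to reject H0.

R = 10, z = 0.2588, p = 0.795809, fail to reject H0.


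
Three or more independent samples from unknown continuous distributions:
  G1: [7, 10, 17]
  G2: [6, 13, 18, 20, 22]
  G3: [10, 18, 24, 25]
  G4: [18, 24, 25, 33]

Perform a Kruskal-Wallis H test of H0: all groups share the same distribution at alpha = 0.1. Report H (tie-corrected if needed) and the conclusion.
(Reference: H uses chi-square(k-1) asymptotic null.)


Step 1: Combine all N = 16 observations and assign midranks.
sorted (value, group, rank): (6,G2,1), (7,G1,2), (10,G1,3.5), (10,G3,3.5), (13,G2,5), (17,G1,6), (18,G2,8), (18,G3,8), (18,G4,8), (20,G2,10), (22,G2,11), (24,G3,12.5), (24,G4,12.5), (25,G3,14.5), (25,G4,14.5), (33,G4,16)
Step 2: Sum ranks within each group.
R_1 = 11.5 (n_1 = 3)
R_2 = 35 (n_2 = 5)
R_3 = 38.5 (n_3 = 4)
R_4 = 51 (n_4 = 4)
Step 3: H = 12/(N(N+1)) * sum(R_i^2/n_i) - 3(N+1)
     = 12/(16*17) * (11.5^2/3 + 35^2/5 + 38.5^2/4 + 51^2/4) - 3*17
     = 0.044118 * 1309.9 - 51
     = 6.789522.
Step 4: Ties present; correction factor C = 1 - 42/(16^3 - 16) = 0.989706. Corrected H = 6.789522 / 0.989706 = 6.860141.
Step 5: Under H0, H ~ chi^2(3); p-value = 0.076492.
Step 6: alpha = 0.1. reject H0.

H = 6.8601, df = 3, p = 0.076492, reject H0.


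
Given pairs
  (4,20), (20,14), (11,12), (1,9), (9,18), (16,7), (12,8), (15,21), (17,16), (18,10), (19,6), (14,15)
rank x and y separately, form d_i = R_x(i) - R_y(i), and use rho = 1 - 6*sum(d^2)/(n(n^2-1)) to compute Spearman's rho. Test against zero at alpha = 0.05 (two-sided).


Step 1: Rank x and y separately (midranks; no ties here).
rank(x): 4->2, 20->12, 11->4, 1->1, 9->3, 16->8, 12->5, 15->7, 17->9, 18->10, 19->11, 14->6
rank(y): 20->11, 14->7, 12->6, 9->4, 18->10, 7->2, 8->3, 21->12, 16->9, 10->5, 6->1, 15->8
Step 2: d_i = R_x(i) - R_y(i); compute d_i^2.
  (2-11)^2=81, (12-7)^2=25, (4-6)^2=4, (1-4)^2=9, (3-10)^2=49, (8-2)^2=36, (5-3)^2=4, (7-12)^2=25, (9-9)^2=0, (10-5)^2=25, (11-1)^2=100, (6-8)^2=4
sum(d^2) = 362.
Step 3: rho = 1 - 6*362 / (12*(12^2 - 1)) = 1 - 2172/1716 = -0.265734.
Step 4: Under H0, t = rho * sqrt((n-2)/(1-rho^2)) = -0.8717 ~ t(10).
Step 5: Two-sided p-value from the t-distribution with 10 df = 0.403833.
Step 6: alpha = 0.05. fail to reject H0.

rho = -0.2657, p = 0.403833, fail to reject H0 at alpha = 0.05.


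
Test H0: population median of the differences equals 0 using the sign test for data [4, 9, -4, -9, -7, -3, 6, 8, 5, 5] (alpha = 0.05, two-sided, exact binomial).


Step 1: Discard zero differences. Original n = 10; n_eff = number of nonzero differences = 10.
Nonzero differences (with sign): +4, +9, -4, -9, -7, -3, +6, +8, +5, +5
Step 2: Count signs: positive = 6, negative = 4.
Step 3: Under H0: P(positive) = 0.5, so the number of positives S ~ Bin(10, 0.5).
Step 4: Two-sided exact p-value = sum of Bin(10,0.5) probabilities at or below the observed probability = 0.753906.
Step 5: alpha = 0.05. fail to reject H0.

n_eff = 10, pos = 6, neg = 4, p = 0.753906, fail to reject H0.


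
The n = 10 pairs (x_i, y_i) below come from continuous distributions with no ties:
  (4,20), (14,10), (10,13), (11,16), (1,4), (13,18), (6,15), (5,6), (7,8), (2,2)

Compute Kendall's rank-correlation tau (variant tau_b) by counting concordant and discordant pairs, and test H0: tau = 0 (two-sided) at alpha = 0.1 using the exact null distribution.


Step 1: Enumerate the 45 unordered pairs (i,j) with i<j and classify each by sign(x_j-x_i) * sign(y_j-y_i).
  (1,2):dx=+10,dy=-10->D; (1,3):dx=+6,dy=-7->D; (1,4):dx=+7,dy=-4->D; (1,5):dx=-3,dy=-16->C
  (1,6):dx=+9,dy=-2->D; (1,7):dx=+2,dy=-5->D; (1,8):dx=+1,dy=-14->D; (1,9):dx=+3,dy=-12->D
  (1,10):dx=-2,dy=-18->C; (2,3):dx=-4,dy=+3->D; (2,4):dx=-3,dy=+6->D; (2,5):dx=-13,dy=-6->C
  (2,6):dx=-1,dy=+8->D; (2,7):dx=-8,dy=+5->D; (2,8):dx=-9,dy=-4->C; (2,9):dx=-7,dy=-2->C
  (2,10):dx=-12,dy=-8->C; (3,4):dx=+1,dy=+3->C; (3,5):dx=-9,dy=-9->C; (3,6):dx=+3,dy=+5->C
  (3,7):dx=-4,dy=+2->D; (3,8):dx=-5,dy=-7->C; (3,9):dx=-3,dy=-5->C; (3,10):dx=-8,dy=-11->C
  (4,5):dx=-10,dy=-12->C; (4,6):dx=+2,dy=+2->C; (4,7):dx=-5,dy=-1->C; (4,8):dx=-6,dy=-10->C
  (4,9):dx=-4,dy=-8->C; (4,10):dx=-9,dy=-14->C; (5,6):dx=+12,dy=+14->C; (5,7):dx=+5,dy=+11->C
  (5,8):dx=+4,dy=+2->C; (5,9):dx=+6,dy=+4->C; (5,10):dx=+1,dy=-2->D; (6,7):dx=-7,dy=-3->C
  (6,8):dx=-8,dy=-12->C; (6,9):dx=-6,dy=-10->C; (6,10):dx=-11,dy=-16->C; (7,8):dx=-1,dy=-9->C
  (7,9):dx=+1,dy=-7->D; (7,10):dx=-4,dy=-13->C; (8,9):dx=+2,dy=+2->C; (8,10):dx=-3,dy=-4->C
  (9,10):dx=-5,dy=-6->C
Step 2: C = 31, D = 14, total pairs = 45.
Step 3: tau = (C - D)/(n(n-1)/2) = (31 - 14)/45 = 0.377778.
Step 4: Exact two-sided p-value (enumerate n! = 3628800 permutations of y under H0): p = 0.155742.
Step 5: alpha = 0.1. fail to reject H0.

tau_b = 0.3778 (C=31, D=14), p = 0.155742, fail to reject H0.


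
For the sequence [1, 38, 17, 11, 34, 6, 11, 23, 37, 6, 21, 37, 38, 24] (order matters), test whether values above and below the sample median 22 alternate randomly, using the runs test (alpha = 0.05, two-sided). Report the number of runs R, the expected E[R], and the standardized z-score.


Step 1: Compute median = 22; label A = above, B = below.
Labels in order: BABBABBAABBAAA  (n_A = 7, n_B = 7)
Step 2: Count runs R = 8.
Step 3: Under H0 (random ordering), E[R] = 2*n_A*n_B/(n_A+n_B) + 1 = 2*7*7/14 + 1 = 8.0000.
        Var[R] = 2*n_A*n_B*(2*n_A*n_B - n_A - n_B) / ((n_A+n_B)^2 * (n_A+n_B-1)) = 8232/2548 = 3.2308.
        SD[R] = 1.7974.
Step 4: R = E[R], so z = 0 with no continuity correction.
Step 5: Two-sided p-value via normal approximation = 2*(1 - Phi(|z|)) = 1.000000.
Step 6: alpha = 0.05. fail to reject H0.

R = 8, z = 0.0000, p = 1.000000, fail to reject H0.


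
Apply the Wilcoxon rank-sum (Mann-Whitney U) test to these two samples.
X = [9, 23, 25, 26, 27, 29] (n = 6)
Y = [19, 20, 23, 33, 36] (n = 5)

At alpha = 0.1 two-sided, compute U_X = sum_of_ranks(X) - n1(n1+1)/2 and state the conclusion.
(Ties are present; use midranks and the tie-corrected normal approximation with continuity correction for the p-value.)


Step 1: Combine and sort all 11 observations; assign midranks.
sorted (value, group): (9,X), (19,Y), (20,Y), (23,X), (23,Y), (25,X), (26,X), (27,X), (29,X), (33,Y), (36,Y)
ranks: 9->1, 19->2, 20->3, 23->4.5, 23->4.5, 25->6, 26->7, 27->8, 29->9, 33->10, 36->11
Step 2: Rank sum for X: R1 = 1 + 4.5 + 6 + 7 + 8 + 9 = 35.5.
Step 3: U_X = R1 - n1(n1+1)/2 = 35.5 - 6*7/2 = 35.5 - 21 = 14.5.
       U_Y = n1*n2 - U_X = 30 - 14.5 = 15.5.
Step 4: Ties are present, so use the tie-corrected normal approximation (with continuity correction) for the p-value.
Step 5: p-value = 1.000000; compare to alpha = 0.1. fail to reject H0.

U_X = 14.5, p = 1.000000, fail to reject H0 at alpha = 0.1.


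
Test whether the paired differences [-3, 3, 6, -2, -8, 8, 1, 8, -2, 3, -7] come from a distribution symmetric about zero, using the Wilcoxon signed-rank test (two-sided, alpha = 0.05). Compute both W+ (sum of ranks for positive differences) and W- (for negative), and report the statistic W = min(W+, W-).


Step 1: Drop any zero differences (none here) and take |d_i|.
|d| = [3, 3, 6, 2, 8, 8, 1, 8, 2, 3, 7]
Step 2: Midrank |d_i| (ties get averaged ranks).
ranks: |3|->5, |3|->5, |6|->7, |2|->2.5, |8|->10, |8|->10, |1|->1, |8|->10, |2|->2.5, |3|->5, |7|->8
Step 3: Attach original signs; sum ranks with positive sign and with negative sign.
W+ = 5 + 7 + 10 + 1 + 10 + 5 = 38
W- = 5 + 2.5 + 10 + 2.5 + 8 = 28
(Check: W+ + W- = 66 should equal n(n+1)/2 = 66.)
Step 4: Test statistic W = min(W+, W-) = 28.
Step 5: Ties in |d|, so use the tie-corrected normal approximation.
        E[W] = n(n+1)/4 = 11*12/4 = 33.
        Tie groups: |d|=2 (t=2), |d|=3 (t=3), |d|=8 (t=3); sum(t^3 - t) = 54.
        Var[W] = n(n+1)(2n+1)/24 - sum(t^3-t)/48 = 3036/24 - 54/48 = 125.375.
        z = (W - E[W]) / sqrt(Var[W]) = (28 - 33) / 11.1971 = -0.4465.
        Two-sided p = 2*Phi(z) = 0.655204.
Step 6: alpha = 0.05. fail to reject H0.

W+ = 38, W- = 28, W = min = 28, p = 0.655204, fail to reject H0.


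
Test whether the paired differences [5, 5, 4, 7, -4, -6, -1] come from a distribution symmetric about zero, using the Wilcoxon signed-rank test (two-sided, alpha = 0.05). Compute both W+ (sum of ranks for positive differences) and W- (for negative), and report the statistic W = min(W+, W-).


Step 1: Drop any zero differences (none here) and take |d_i|.
|d| = [5, 5, 4, 7, 4, 6, 1]
Step 2: Midrank |d_i| (ties get averaged ranks).
ranks: |5|->4.5, |5|->4.5, |4|->2.5, |7|->7, |4|->2.5, |6|->6, |1|->1
Step 3: Attach original signs; sum ranks with positive sign and with negative sign.
W+ = 4.5 + 4.5 + 2.5 + 7 = 18.5
W- = 2.5 + 6 + 1 = 9.5
(Check: W+ + W- = 28 should equal n(n+1)/2 = 28.)
Step 4: Test statistic W = min(W+, W-) = 9.5.
Step 5: Ties in |d|, so use the tie-corrected normal approximation.
        E[W] = n(n+1)/4 = 7*8/4 = 14.
        Tie groups: |d|=4 (t=2), |d|=5 (t=2); sum(t^3 - t) = 12.
        Var[W] = n(n+1)(2n+1)/24 - sum(t^3-t)/48 = 840/24 - 12/48 = 34.75.
        z = (W - E[W]) / sqrt(Var[W]) = (9.5 - 14) / 5.8949 = -0.7634.
        Two-sided p = 2*Phi(z) = 0.445243.
Step 6: alpha = 0.05. fail to reject H0.

W+ = 18.5, W- = 9.5, W = min = 9.5, p = 0.445243, fail to reject H0.


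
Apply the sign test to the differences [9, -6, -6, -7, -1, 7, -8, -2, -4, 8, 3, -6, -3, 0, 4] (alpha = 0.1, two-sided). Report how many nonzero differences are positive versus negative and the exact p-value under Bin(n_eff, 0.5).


Step 1: Discard zero differences. Original n = 15; n_eff = number of nonzero differences = 14.
Nonzero differences (with sign): +9, -6, -6, -7, -1, +7, -8, -2, -4, +8, +3, -6, -3, +4
Step 2: Count signs: positive = 5, negative = 9.
Step 3: Under H0: P(positive) = 0.5, so the number of positives S ~ Bin(14, 0.5).
Step 4: Two-sided exact p-value = sum of Bin(14,0.5) probabilities at or below the observed probability = 0.423950.
Step 5: alpha = 0.1. fail to reject H0.

n_eff = 14, pos = 5, neg = 9, p = 0.423950, fail to reject H0.


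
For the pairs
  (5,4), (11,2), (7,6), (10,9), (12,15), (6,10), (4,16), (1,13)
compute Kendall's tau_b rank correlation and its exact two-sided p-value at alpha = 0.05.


Step 1: Enumerate the 28 unordered pairs (i,j) with i<j and classify each by sign(x_j-x_i) * sign(y_j-y_i).
  (1,2):dx=+6,dy=-2->D; (1,3):dx=+2,dy=+2->C; (1,4):dx=+5,dy=+5->C; (1,5):dx=+7,dy=+11->C
  (1,6):dx=+1,dy=+6->C; (1,7):dx=-1,dy=+12->D; (1,8):dx=-4,dy=+9->D; (2,3):dx=-4,dy=+4->D
  (2,4):dx=-1,dy=+7->D; (2,5):dx=+1,dy=+13->C; (2,6):dx=-5,dy=+8->D; (2,7):dx=-7,dy=+14->D
  (2,8):dx=-10,dy=+11->D; (3,4):dx=+3,dy=+3->C; (3,5):dx=+5,dy=+9->C; (3,6):dx=-1,dy=+4->D
  (3,7):dx=-3,dy=+10->D; (3,8):dx=-6,dy=+7->D; (4,5):dx=+2,dy=+6->C; (4,6):dx=-4,dy=+1->D
  (4,7):dx=-6,dy=+7->D; (4,8):dx=-9,dy=+4->D; (5,6):dx=-6,dy=-5->C; (5,7):dx=-8,dy=+1->D
  (5,8):dx=-11,dy=-2->C; (6,7):dx=-2,dy=+6->D; (6,8):dx=-5,dy=+3->D; (7,8):dx=-3,dy=-3->C
Step 2: C = 11, D = 17, total pairs = 28.
Step 3: tau = (C - D)/(n(n-1)/2) = (11 - 17)/28 = -0.214286.
Step 4: Exact two-sided p-value (enumerate n! = 40320 permutations of y under H0): p = 0.548413.
Step 5: alpha = 0.05. fail to reject H0.

tau_b = -0.2143 (C=11, D=17), p = 0.548413, fail to reject H0.


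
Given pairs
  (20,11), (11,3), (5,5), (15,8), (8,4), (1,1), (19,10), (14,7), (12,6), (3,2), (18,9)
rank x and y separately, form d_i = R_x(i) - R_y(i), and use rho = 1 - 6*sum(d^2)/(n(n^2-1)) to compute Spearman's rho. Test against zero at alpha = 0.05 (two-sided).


Step 1: Rank x and y separately (midranks; no ties here).
rank(x): 20->11, 11->5, 5->3, 15->8, 8->4, 1->1, 19->10, 14->7, 12->6, 3->2, 18->9
rank(y): 11->11, 3->3, 5->5, 8->8, 4->4, 1->1, 10->10, 7->7, 6->6, 2->2, 9->9
Step 2: d_i = R_x(i) - R_y(i); compute d_i^2.
  (11-11)^2=0, (5-3)^2=4, (3-5)^2=4, (8-8)^2=0, (4-4)^2=0, (1-1)^2=0, (10-10)^2=0, (7-7)^2=0, (6-6)^2=0, (2-2)^2=0, (9-9)^2=0
sum(d^2) = 8.
Step 3: rho = 1 - 6*8 / (11*(11^2 - 1)) = 1 - 48/1320 = 0.963636.
Step 4: Under H0, t = rho * sqrt((n-2)/(1-rho^2)) = 10.8186 ~ t(9).
Step 5: Two-sided p-value from the t-distribution with 9 df = 0.000002.
Step 6: alpha = 0.05. reject H0.

rho = 0.9636, p = 0.000002, reject H0 at alpha = 0.05.


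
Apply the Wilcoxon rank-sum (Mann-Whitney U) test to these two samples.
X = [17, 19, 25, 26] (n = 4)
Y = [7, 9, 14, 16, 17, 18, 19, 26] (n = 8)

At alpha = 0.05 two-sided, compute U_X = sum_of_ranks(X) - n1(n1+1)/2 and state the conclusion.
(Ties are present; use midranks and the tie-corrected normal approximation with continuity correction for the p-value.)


Step 1: Combine and sort all 12 observations; assign midranks.
sorted (value, group): (7,Y), (9,Y), (14,Y), (16,Y), (17,X), (17,Y), (18,Y), (19,X), (19,Y), (25,X), (26,X), (26,Y)
ranks: 7->1, 9->2, 14->3, 16->4, 17->5.5, 17->5.5, 18->7, 19->8.5, 19->8.5, 25->10, 26->11.5, 26->11.5
Step 2: Rank sum for X: R1 = 5.5 + 8.5 + 10 + 11.5 = 35.5.
Step 3: U_X = R1 - n1(n1+1)/2 = 35.5 - 4*5/2 = 35.5 - 10 = 25.5.
       U_Y = n1*n2 - U_X = 32 - 25.5 = 6.5.
Step 4: Ties are present, so use the tie-corrected normal approximation (with continuity correction) for the p-value.
Step 5: p-value = 0.124378; compare to alpha = 0.05. fail to reject H0.

U_X = 25.5, p = 0.124378, fail to reject H0 at alpha = 0.05.


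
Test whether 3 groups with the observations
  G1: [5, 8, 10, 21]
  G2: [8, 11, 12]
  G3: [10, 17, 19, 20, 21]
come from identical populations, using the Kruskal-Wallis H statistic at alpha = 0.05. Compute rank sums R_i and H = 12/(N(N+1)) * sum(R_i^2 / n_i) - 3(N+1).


Step 1: Combine all N = 12 observations and assign midranks.
sorted (value, group, rank): (5,G1,1), (8,G1,2.5), (8,G2,2.5), (10,G1,4.5), (10,G3,4.5), (11,G2,6), (12,G2,7), (17,G3,8), (19,G3,9), (20,G3,10), (21,G1,11.5), (21,G3,11.5)
Step 2: Sum ranks within each group.
R_1 = 19.5 (n_1 = 4)
R_2 = 15.5 (n_2 = 3)
R_3 = 43 (n_3 = 5)
Step 3: H = 12/(N(N+1)) * sum(R_i^2/n_i) - 3(N+1)
     = 12/(12*13) * (19.5^2/4 + 15.5^2/3 + 43^2/5) - 3*13
     = 0.076923 * 544.946 - 39
     = 2.918910.
Step 4: Ties present; correction factor C = 1 - 18/(12^3 - 12) = 0.989510. Corrected H = 2.918910 / 0.989510 = 2.949853.
Step 5: Under H0, H ~ chi^2(2); p-value = 0.228796.
Step 6: alpha = 0.05. fail to reject H0.

H = 2.9499, df = 2, p = 0.228796, fail to reject H0.


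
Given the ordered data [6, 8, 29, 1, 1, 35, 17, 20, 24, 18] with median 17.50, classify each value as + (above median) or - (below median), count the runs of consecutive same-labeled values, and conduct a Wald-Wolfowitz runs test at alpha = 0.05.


Step 1: Compute median = 17.50; label A = above, B = below.
Labels in order: BBABBABAAA  (n_A = 5, n_B = 5)
Step 2: Count runs R = 6.
Step 3: Under H0 (random ordering), E[R] = 2*n_A*n_B/(n_A+n_B) + 1 = 2*5*5/10 + 1 = 6.0000.
        Var[R] = 2*n_A*n_B*(2*n_A*n_B - n_A - n_B) / ((n_A+n_B)^2 * (n_A+n_B-1)) = 2000/900 = 2.2222.
        SD[R] = 1.4907.
Step 4: R = E[R], so z = 0 with no continuity correction.
Step 5: Two-sided p-value via normal approximation = 2*(1 - Phi(|z|)) = 1.000000.
Step 6: alpha = 0.05. fail to reject H0.

R = 6, z = 0.0000, p = 1.000000, fail to reject H0.
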